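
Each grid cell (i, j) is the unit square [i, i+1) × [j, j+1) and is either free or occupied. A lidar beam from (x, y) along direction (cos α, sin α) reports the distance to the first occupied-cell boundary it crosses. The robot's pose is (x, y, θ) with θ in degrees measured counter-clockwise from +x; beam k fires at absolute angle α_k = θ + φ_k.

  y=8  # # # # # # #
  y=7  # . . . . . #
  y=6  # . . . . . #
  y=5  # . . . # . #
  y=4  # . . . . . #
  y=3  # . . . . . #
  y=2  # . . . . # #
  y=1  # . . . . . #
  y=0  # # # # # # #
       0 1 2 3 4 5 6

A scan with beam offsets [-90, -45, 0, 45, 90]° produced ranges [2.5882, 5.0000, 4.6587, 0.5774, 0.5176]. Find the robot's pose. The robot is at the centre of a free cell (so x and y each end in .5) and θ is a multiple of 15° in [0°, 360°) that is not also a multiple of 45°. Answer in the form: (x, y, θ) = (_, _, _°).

Candidates: 33 free-cell centres × 16 headings = 528 poses. Raycast each; keep the one whose scan matches to 4 dp.
  (3.5, 4.5, 60°): beam 1 = 2.8868 ≠ 2.5882 ✗
  (3.5, 3.5, 330°): beam 1 = 2.8868 ≠ 2.5882 ✗
  (4.5, 1.5, 255°): beam 1 = 3.6235 ≠ 2.5882 ✗
  …
  (3.5, 5.5, 285°): r_1=2.5882, r_2=5.0000, r_3=4.6587, r_4=0.5774, r_5=0.5176 — all match ✓
Only this pose fits every beam.

(x, y, θ) = (3.5, 5.5, 285°)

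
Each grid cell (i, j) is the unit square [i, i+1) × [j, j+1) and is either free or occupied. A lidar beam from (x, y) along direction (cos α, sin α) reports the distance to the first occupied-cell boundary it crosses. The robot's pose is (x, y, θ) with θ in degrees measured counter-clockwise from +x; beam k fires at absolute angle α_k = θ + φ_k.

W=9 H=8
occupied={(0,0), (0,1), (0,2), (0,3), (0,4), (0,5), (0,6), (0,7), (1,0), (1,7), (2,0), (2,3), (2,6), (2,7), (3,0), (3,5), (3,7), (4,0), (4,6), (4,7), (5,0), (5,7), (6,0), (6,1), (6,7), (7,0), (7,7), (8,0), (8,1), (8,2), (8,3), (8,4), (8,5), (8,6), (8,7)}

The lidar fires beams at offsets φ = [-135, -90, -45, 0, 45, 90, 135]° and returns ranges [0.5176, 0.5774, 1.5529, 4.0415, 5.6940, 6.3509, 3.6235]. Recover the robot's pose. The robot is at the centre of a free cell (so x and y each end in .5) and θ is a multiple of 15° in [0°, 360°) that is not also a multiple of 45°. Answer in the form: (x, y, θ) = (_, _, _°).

(x, y, θ) = (4.5, 1.5, 30°)

Candidates: 37 free-cell centres × 16 headings = 592 poses. Raycast each; keep the one whose scan matches to 4 dp.
  (5.5, 4.5, 15°): beam 1 = 4.0415 ≠ 0.5176 ✗
  (2.5, 5.5, 300°): beam 1 = 1.5529 ≠ 0.5176 ✗
  (1.5, 4.5, 195°): beam 1 = 1.7321 ≠ 0.5176 ✗
  (1.5, 3.5, 285°): beam 1 = 0.5774 ≠ 0.5176 ✗
  (5.5, 3.5, 165°): beam 1 = 2.8868 ≠ 0.5176 ✗
  …
  (4.5, 1.5, 30°): r_1=0.5176, r_2=0.5774, r_3=1.5529, r_4=4.0415, r_5=5.6940, r_6=6.3509, r_7=3.6235 — all match ✓
No second candidate reproduces the full scan.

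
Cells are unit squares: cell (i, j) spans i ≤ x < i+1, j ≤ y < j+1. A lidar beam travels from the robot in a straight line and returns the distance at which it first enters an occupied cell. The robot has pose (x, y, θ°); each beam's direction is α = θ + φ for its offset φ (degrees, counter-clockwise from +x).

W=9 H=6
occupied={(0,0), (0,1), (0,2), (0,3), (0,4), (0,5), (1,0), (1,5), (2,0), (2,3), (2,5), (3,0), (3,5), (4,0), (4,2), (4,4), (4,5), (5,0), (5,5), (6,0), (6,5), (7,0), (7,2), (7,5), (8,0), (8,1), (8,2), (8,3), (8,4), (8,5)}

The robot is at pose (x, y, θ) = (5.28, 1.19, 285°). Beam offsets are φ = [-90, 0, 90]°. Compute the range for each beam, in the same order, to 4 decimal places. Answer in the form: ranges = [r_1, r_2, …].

ranges = [0.7341, 0.1967, 2.8160]

beam 1: φ=-90°, α=195°
  d=(-0.9659,-0.2588)  start (5,1)  tX=0.2899 tY=0.7341  stride 1/|dx|=1.0353 1/|dy|=3.8637
    cross x-line → (4,1), t=0.2899
    cross y-line → (4,0), t=0.7341 (wall)
  → r_1 = 0.7341
beam 2: φ=0°, α=285°
  d=(0.2588,-0.9659)  start (5,1)  tX=2.7819 tY=0.1967  stride 1/|dx|=3.8637 1/|dy|=1.0353
    cross y-line → (5,0), t=0.1967 (wall)
  → r_2 = 0.1967
beam 3: φ=90°, α=15°
  d=(0.9659,0.2588)  start (5,1)  tX=0.7454 tY=3.1296  stride 1/|dx|=1.0353 1/|dy|=3.8637
    cross x-line → (6,1), t=0.7454
    cross x-line → (7,1), t=1.7807
    cross x-line → (8,1), t=2.8160 (wall)
  → r_3 = 2.8160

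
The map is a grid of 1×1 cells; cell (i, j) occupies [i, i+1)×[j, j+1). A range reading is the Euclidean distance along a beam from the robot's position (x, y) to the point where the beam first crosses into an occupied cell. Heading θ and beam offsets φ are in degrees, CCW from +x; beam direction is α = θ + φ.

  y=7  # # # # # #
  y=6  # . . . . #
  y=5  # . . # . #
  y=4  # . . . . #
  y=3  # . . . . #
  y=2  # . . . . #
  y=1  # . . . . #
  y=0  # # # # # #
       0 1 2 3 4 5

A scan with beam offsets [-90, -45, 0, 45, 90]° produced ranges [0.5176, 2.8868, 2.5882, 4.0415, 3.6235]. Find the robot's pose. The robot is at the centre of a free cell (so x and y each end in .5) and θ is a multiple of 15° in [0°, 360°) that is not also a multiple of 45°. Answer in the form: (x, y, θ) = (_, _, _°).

(x, y, θ) = (3.5, 4.5, 195°)

Candidates: 23 free-cell centres × 16 headings = 368 poses. Raycast each; keep the one whose scan matches to 4 dp.
  (2.5, 6.5, 255°): beam 1 = 1.5529 ≠ 0.5176 ✗
  (3.5, 2.5, 345°): beam 1 = 1.5529 ≠ 0.5176 ✗
  (1.5, 2.5, 285°): beam 2 = 1.0000 ≠ 2.8868 ✗
  …
  (3.5, 4.5, 195°): r_1=0.5176, r_2=2.8868, r_3=2.5882, r_4=4.0415, r_5=3.6235 — all match ✓
No second candidate reproduces the full scan.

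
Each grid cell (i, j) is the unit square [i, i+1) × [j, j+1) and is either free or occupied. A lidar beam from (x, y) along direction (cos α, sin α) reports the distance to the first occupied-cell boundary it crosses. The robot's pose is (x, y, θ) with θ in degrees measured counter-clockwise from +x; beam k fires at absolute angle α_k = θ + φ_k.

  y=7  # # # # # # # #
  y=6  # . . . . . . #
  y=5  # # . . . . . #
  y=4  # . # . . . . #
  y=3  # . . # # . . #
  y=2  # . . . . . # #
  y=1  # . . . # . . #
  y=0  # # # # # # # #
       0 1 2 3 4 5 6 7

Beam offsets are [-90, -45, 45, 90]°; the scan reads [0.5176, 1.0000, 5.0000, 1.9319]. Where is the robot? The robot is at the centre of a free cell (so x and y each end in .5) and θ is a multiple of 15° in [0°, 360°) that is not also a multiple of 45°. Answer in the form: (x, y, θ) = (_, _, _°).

(x, y, θ) = (6.5, 4.5, 105°)

Candidates: 30 free-cell centres × 16 headings = 480 poses. Raycast each; keep the one whose scan matches to 4 dp.
  (1.5, 3.5, 120°): beam 1 = 1.0000 ≠ 0.5176 ✗
  (3.5, 6.5, 15°): beam 1 = 2.5882 ≠ 0.5176 ✗
  (5.5, 6.5, 210°): beam 1 = 0.5774 ≠ 0.5176 ✗
  (4.5, 6.5, 345°): beam 1 = 2.5882 ≠ 0.5176 ✗
  (4.5, 5.5, 240°): beam 1 = 3.0000 ≠ 0.5176 ✗
  …
  (6.5, 4.5, 105°): r_1=0.5176, r_2=1.0000, r_3=5.0000, r_4=1.9319 — all match ✓
No second candidate reproduces the full scan.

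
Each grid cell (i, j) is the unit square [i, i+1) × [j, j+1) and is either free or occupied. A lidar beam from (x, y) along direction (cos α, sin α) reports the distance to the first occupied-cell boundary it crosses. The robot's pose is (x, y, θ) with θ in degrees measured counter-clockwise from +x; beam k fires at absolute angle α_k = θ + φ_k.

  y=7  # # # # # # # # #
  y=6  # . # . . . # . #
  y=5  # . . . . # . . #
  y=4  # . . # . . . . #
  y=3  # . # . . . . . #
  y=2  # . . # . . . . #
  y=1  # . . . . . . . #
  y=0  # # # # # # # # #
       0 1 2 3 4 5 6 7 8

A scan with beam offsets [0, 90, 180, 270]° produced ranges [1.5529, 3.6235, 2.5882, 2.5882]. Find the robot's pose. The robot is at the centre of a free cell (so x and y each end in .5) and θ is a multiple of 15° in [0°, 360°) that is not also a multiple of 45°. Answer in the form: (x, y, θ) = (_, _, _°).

(x, y, θ) = (6.5, 3.5, 345°)

Candidates: 36 free-cell centres × 16 headings = 576 poses. Raycast each; keep the one whose scan matches to 4 dp.
  (1.5, 1.5, 330°): beam 1 = 1.0000 ≠ 1.5529 ✗
  (6.5, 1.5, 75°): beam 1 = 5.6940 ≠ 1.5529 ✗
  (1.5, 4.5, 15°): beam 2 = 1.9319 ≠ 3.6235 ✗
  (2.5, 5.5, 105°): beam 1 = 0.5176 ≠ 1.5529 ✗
  (7.5, 2.5, 195°): beam 1 = 5.7956 ≠ 1.5529 ✗
  …
  (6.5, 3.5, 345°): r_1=1.5529, r_2=3.6235, r_3=2.5882, r_4=2.5882 — all match ✓
Unique over the lattice → pose = (6.5, 3.5, 345°).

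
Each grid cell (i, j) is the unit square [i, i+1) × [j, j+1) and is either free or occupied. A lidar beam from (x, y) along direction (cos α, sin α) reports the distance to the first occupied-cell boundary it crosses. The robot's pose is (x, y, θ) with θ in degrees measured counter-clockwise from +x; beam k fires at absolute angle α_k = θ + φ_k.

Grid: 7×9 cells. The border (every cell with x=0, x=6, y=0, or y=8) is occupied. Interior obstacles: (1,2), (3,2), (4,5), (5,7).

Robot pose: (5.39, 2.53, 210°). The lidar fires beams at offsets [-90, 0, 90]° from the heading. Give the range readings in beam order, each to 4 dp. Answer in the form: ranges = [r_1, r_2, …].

ranges = [6.3162, 3.0600, 1.2200]

beam 1: φ=-90°, α=120°
  direction (-0.5000, 0.8660); cell (5,2); t to first gridline: x 0.7800, y 0.5427 (then +2.0000 / +1.1547)
    (5,3) via y @ 0.5427
    (4,3) via x @ 0.7800
    (4,4) via y @ 1.6974
    (3,4) via x @ 2.7800
    (3,5) via y @ 2.8521
    (3,6) via y @ 4.0068
    (2,6) via x @ 4.7800
    (2,7) via y @ 5.1615
    (2,8) via y @ 6.3162  # hit
  → r_1 = 6.3162
beam 2: φ=0°, α=210°
  direction (-0.8660, -0.5000); cell (5,2); t to first gridline: x 0.4503, y 1.0600 (then +1.1547 / +2.0000)
    (4,2) via x @ 0.4503
    (4,1) via y @ 1.0600
    (3,1) via x @ 1.6050
    (2,1) via x @ 2.7597
    (2,0) via y @ 3.0600  # hit
  → r_2 = 3.0600
beam 3: φ=90°, α=300°
  direction (0.5000, -0.8660); cell (5,2); t to first gridline: x 1.2200, y 0.6120 (then +2.0000 / +1.1547)
    (5,1) via y @ 0.6120
    (6,1) via x @ 1.2200  # hit
  → r_3 = 1.2200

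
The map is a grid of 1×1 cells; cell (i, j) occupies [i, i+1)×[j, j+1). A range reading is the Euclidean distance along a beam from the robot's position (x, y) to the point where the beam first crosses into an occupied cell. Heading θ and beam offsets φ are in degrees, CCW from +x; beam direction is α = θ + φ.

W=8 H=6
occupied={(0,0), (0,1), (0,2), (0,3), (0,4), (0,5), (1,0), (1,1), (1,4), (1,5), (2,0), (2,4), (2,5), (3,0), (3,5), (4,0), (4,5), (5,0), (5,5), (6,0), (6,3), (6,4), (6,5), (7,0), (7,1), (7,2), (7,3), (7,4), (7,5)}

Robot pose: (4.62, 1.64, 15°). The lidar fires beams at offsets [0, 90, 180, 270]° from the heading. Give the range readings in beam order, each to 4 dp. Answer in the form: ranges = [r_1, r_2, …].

ranges = [2.4640, 3.4785, 2.4728, 0.6626]

beam 1: φ=0°, α=15°
  direction (0.9659, 0.2588); cell (4,1); t to first gridline: x 0.3934, y 1.3909 (then +1.0353 / +3.8637)
    (5,1) via x @ 0.3934
    (5,2) via y @ 1.3909
    (6,2) via x @ 1.4287
    (7,2) via x @ 2.4640  # hit
  → r_1 = 2.4640
beam 2: φ=90°, α=105°
  direction (-0.2588, 0.9659); cell (4,1); t to first gridline: x 2.3955, y 0.3727 (then +3.8637 / +1.0353)
    (4,2) via y @ 0.3727
    (4,3) via y @ 1.4080
    (3,3) via x @ 2.3955
    (3,4) via y @ 2.4433
    (3,5) via y @ 3.4785  # hit
  → r_2 = 3.4785
beam 3: φ=180°, α=195°
  direction (-0.9659, -0.2588); cell (4,1); t to first gridline: x 0.6419, y 2.4728 (then +1.0353 / +3.8637)
    (3,1) via x @ 0.6419
    (2,1) via x @ 1.6771
    (2,0) via y @ 2.4728  # hit
  → r_3 = 2.4728
beam 4: φ=270°, α=285°
  direction (0.2588, -0.9659); cell (4,1); t to first gridline: x 1.4682, y 0.6626 (then +3.8637 / +1.0353)
    (4,0) via y @ 0.6626  # hit
  → r_4 = 0.6626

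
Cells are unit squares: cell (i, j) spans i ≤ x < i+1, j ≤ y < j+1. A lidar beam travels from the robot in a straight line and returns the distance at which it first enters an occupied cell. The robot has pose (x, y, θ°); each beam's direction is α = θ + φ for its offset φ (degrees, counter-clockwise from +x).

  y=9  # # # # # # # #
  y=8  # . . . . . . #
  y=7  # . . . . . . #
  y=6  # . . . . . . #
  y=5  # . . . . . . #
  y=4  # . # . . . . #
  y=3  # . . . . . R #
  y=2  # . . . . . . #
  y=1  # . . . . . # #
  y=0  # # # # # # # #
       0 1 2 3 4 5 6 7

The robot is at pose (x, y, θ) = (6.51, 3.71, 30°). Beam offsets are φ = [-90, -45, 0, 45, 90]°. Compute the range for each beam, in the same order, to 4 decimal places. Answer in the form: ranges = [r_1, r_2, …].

beam 1: φ=-90°, α=300°
  dir = (cos 300°, sin 300°) = (0.5000, -0.8660); from cell (6,3)
  next x-line at t=0.9800, next y-line at t=0.8198; Δt_x=2.0000, Δt_y=1.1547
    y: enter (6,2) at t=0.8198
    x: enter (7,2) at t=0.9800 ← occupied
  → r_1 = 0.9800
beam 2: φ=-45°, α=345°
  dir = (cos 345°, sin 345°) = (0.9659, -0.2588); from cell (6,3)
  next x-line at t=0.5073, next y-line at t=2.7432; Δt_x=1.0353, Δt_y=3.8637
    x: enter (7,3) at t=0.5073 ← occupied
  → r_2 = 0.5073
beam 3: φ=0°, α=30°
  dir = (cos 30°, sin 30°) = (0.8660, 0.5000); from cell (6,3)
  next x-line at t=0.5658, next y-line at t=0.5800; Δt_x=1.1547, Δt_y=2.0000
    x: enter (7,3) at t=0.5658 ← occupied
  → r_3 = 0.5658
beam 4: φ=45°, α=75°
  dir = (cos 75°, sin 75°) = (0.2588, 0.9659); from cell (6,3)
  next x-line at t=1.8932, next y-line at t=0.3002; Δt_x=3.8637, Δt_y=1.0353
    y: enter (6,4) at t=0.3002
    y: enter (6,5) at t=1.3355
    x: enter (7,5) at t=1.8932 ← occupied
  → r_4 = 1.8932
beam 5: φ=90°, α=120°
  dir = (cos 120°, sin 120°) = (-0.5000, 0.8660); from cell (6,3)
  next x-line at t=1.0200, next y-line at t=0.3349; Δt_x=2.0000, Δt_y=1.1547
    y: enter (6,4) at t=0.3349
    x: enter (5,4) at t=1.0200
    y: enter (5,5) at t=1.4896
    y: enter (5,6) at t=2.6443
    x: enter (4,6) at t=3.0200
    y: enter (4,7) at t=3.7990
    y: enter (4,8) at t=4.9537
    x: enter (3,8) at t=5.0200
    y: enter (3,9) at t=6.1084 ← occupied
  → r_5 = 6.1084

ranges = [0.9800, 0.5073, 0.5658, 1.8932, 6.1084]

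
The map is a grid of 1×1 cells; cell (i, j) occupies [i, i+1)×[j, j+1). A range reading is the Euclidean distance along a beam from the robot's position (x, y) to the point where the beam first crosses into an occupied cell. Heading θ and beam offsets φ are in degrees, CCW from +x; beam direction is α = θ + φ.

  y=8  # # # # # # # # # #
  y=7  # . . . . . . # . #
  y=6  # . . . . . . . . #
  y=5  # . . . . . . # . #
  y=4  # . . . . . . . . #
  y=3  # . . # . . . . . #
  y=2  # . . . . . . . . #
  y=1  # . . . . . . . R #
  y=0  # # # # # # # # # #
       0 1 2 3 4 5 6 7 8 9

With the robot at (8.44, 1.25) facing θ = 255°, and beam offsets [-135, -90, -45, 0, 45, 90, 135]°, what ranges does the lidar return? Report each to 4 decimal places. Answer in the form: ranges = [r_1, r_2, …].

beam 1: φ=-135°, α=120°
  dir = (cos 120°, sin 120°) = (-0.5000, 0.8660); from cell (8,1)
  next x-line at t=0.8800, next y-line at t=0.8660; Δt_x=2.0000, Δt_y=1.1547
    y: enter (8,2) at t=0.8660
    x: enter (7,2) at t=0.8800
    y: enter (7,3) at t=2.0207
    x: enter (6,3) at t=2.8800
    y: enter (6,4) at t=3.1754
    y: enter (6,5) at t=4.3301
    x: enter (5,5) at t=4.8800
    y: enter (5,6) at t=5.4848
    y: enter (5,7) at t=6.6395
    x: enter (4,7) at t=6.8800
    y: enter (4,8) at t=7.7942 ← occupied
  → r_1 = 7.7942
beam 2: φ=-90°, α=165°
  dir = (cos 165°, sin 165°) = (-0.9659, 0.2588); from cell (8,1)
  next x-line at t=0.4555, next y-line at t=2.8978; Δt_x=1.0353, Δt_y=3.8637
    x: enter (7,1) at t=0.4555
    x: enter (6,1) at t=1.4908
    x: enter (5,1) at t=2.5261
    y: enter (5,2) at t=2.8978
    x: enter (4,2) at t=3.5614
    x: enter (3,2) at t=4.5966
    x: enter (2,2) at t=5.6319
    x: enter (1,2) at t=6.6672
    y: enter (1,3) at t=6.7615
    x: enter (0,3) at t=7.7025 ← occupied
  → r_2 = 7.7025
beam 3: φ=-45°, α=210°
  dir = (cos 210°, sin 210°) = (-0.8660, -0.5000); from cell (8,1)
  next x-line at t=0.5081, next y-line at t=0.5000; Δt_x=1.1547, Δt_y=2.0000
    y: enter (8,0) at t=0.5000 ← occupied
  → r_3 = 0.5000
beam 4: φ=0°, α=255°
  dir = (cos 255°, sin 255°) = (-0.2588, -0.9659); from cell (8,1)
  next x-line at t=1.7000, next y-line at t=0.2588; Δt_x=3.8637, Δt_y=1.0353
    y: enter (8,0) at t=0.2588 ← occupied
  → r_4 = 0.2588
beam 5: φ=45°, α=300°
  dir = (cos 300°, sin 300°) = (0.5000, -0.8660); from cell (8,1)
  next x-line at t=1.1200, next y-line at t=0.2887; Δt_x=2.0000, Δt_y=1.1547
    y: enter (8,0) at t=0.2887 ← occupied
  → r_5 = 0.2887
beam 6: φ=90°, α=345°
  dir = (cos 345°, sin 345°) = (0.9659, -0.2588); from cell (8,1)
  next x-line at t=0.5798, next y-line at t=0.9659; Δt_x=1.0353, Δt_y=3.8637
    x: enter (9,1) at t=0.5798 ← occupied
  → r_6 = 0.5798
beam 7: φ=135°, α=30°
  dir = (cos 30°, sin 30°) = (0.8660, 0.5000); from cell (8,1)
  next x-line at t=0.6466, next y-line at t=1.5000; Δt_x=1.1547, Δt_y=2.0000
    x: enter (9,1) at t=0.6466 ← occupied
  → r_7 = 0.6466

ranges = [7.7942, 7.7025, 0.5000, 0.2588, 0.2887, 0.5798, 0.6466]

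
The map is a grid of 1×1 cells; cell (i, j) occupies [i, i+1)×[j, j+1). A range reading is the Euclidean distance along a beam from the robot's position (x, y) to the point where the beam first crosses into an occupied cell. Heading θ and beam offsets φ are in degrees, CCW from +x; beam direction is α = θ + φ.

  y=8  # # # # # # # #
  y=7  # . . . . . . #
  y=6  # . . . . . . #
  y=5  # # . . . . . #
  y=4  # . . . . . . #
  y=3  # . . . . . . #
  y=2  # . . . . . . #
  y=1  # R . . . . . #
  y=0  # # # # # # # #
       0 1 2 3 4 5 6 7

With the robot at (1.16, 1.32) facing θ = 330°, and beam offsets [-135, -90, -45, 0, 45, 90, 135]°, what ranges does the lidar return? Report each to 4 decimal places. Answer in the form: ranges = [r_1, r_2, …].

beam 1: φ=-135°, α=195°
  dir = (cos 195°, sin 195°) = (-0.9659, -0.2588); from cell (1,1)
  next x-line at t=0.1656, next y-line at t=1.2364; Δt_x=1.0353, Δt_y=3.8637
    x: enter (0,1) at t=0.1656 ← occupied
  → r_1 = 0.1656
beam 2: φ=-90°, α=240°
  dir = (cos 240°, sin 240°) = (-0.5000, -0.8660); from cell (1,1)
  next x-line at t=0.3200, next y-line at t=0.3695; Δt_x=2.0000, Δt_y=1.1547
    x: enter (0,1) at t=0.3200 ← occupied
  → r_2 = 0.3200
beam 3: φ=-45°, α=285°
  dir = (cos 285°, sin 285°) = (0.2588, -0.9659); from cell (1,1)
  next x-line at t=3.2455, next y-line at t=0.3313; Δt_x=3.8637, Δt_y=1.0353
    y: enter (1,0) at t=0.3313 ← occupied
  → r_3 = 0.3313
beam 4: φ=0°, α=330°
  dir = (cos 330°, sin 330°) = (0.8660, -0.5000); from cell (1,1)
  next x-line at t=0.9699, next y-line at t=0.6400; Δt_x=1.1547, Δt_y=2.0000
    y: enter (1,0) at t=0.6400 ← occupied
  → r_4 = 0.6400
beam 5: φ=45°, α=15°
  dir = (cos 15°, sin 15°) = (0.9659, 0.2588); from cell (1,1)
  next x-line at t=0.8696, next y-line at t=2.6273; Δt_x=1.0353, Δt_y=3.8637
    x: enter (2,1) at t=0.8696
    x: enter (3,1) at t=1.9049
    y: enter (3,2) at t=2.6273
    x: enter (4,2) at t=2.9402
    x: enter (5,2) at t=3.9755
    x: enter (6,2) at t=5.0107
    x: enter (7,2) at t=6.0460 ← occupied
  → r_5 = 6.0460
beam 6: φ=90°, α=60°
  dir = (cos 60°, sin 60°) = (0.5000, 0.8660); from cell (1,1)
  next x-line at t=1.6800, next y-line at t=0.7852; Δt_x=2.0000, Δt_y=1.1547
    y: enter (1,2) at t=0.7852
    x: enter (2,2) at t=1.6800
    y: enter (2,3) at t=1.9399
    y: enter (2,4) at t=3.0946
    x: enter (3,4) at t=3.6800
    y: enter (3,5) at t=4.2493
    y: enter (3,6) at t=5.4040
    x: enter (4,6) at t=5.6800
    y: enter (4,7) at t=6.5587
    x: enter (5,7) at t=7.6800
    y: enter (5,8) at t=7.7134 ← occupied
  → r_6 = 7.7134
beam 7: φ=135°, α=105°
  dir = (cos 105°, sin 105°) = (-0.2588, 0.9659); from cell (1,1)
  next x-line at t=0.6182, next y-line at t=0.7040; Δt_x=3.8637, Δt_y=1.0353
    x: enter (0,1) at t=0.6182 ← occupied
  → r_7 = 0.6182

ranges = [0.1656, 0.3200, 0.3313, 0.6400, 6.0460, 7.7134, 0.6182]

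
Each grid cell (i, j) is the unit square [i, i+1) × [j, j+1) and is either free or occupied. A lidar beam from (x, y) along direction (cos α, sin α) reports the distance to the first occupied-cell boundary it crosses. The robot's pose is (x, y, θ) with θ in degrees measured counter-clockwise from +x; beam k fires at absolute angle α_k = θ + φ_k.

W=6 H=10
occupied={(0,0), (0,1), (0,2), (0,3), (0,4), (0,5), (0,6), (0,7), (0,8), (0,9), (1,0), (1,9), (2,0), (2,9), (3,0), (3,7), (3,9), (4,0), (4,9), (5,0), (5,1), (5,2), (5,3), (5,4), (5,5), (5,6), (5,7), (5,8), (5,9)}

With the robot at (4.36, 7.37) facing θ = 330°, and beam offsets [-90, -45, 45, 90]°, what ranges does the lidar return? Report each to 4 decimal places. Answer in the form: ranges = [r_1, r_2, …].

beam 1: φ=-90°, α=240°
  cosα=-0.5000 sinα=-0.8660 | (4,7) | tMaxX 0.7200 tMaxY 0.4272 | tΔX 2.0000 tΔY 1.1547
    t=0.4272 [y] (4,6)
    t=0.7200 [x] (3,6)
    t=1.5819 [y] (3,5)
    t=2.7200 [x] (2,5)
    t=2.7366 [y] (2,4)
    t=3.8913 [y] (2,3)
    t=4.7200 [x] (1,3)
    t=5.0460 [y] (1,2)
    t=6.2007 [y] (1,1)
    t=6.7200 [x] (0,1) — stop
  → r_1 = 6.7200
beam 2: φ=-45°, α=285°
  cosα=0.2588 sinα=-0.9659 | (4,7) | tMaxX 2.4728 tMaxY 0.3831 | tΔX 3.8637 tΔY 1.0353
    t=0.3831 [y] (4,6)
    t=1.4183 [y] (4,5)
    t=2.4536 [y] (4,4)
    t=2.4728 [x] (5,4) — stop
  → r_2 = 2.4728
beam 3: φ=45°, α=15°
  cosα=0.9659 sinα=0.2588 | (4,7) | tMaxX 0.6626 tMaxY 2.4341 | tΔX 1.0353 tΔY 3.8637
    t=0.6626 [x] (5,7) — stop
  → r_3 = 0.6626
beam 4: φ=90°, α=60°
  cosα=0.5000 sinα=0.8660 | (4,7) | tMaxX 1.2800 tMaxY 0.7275 | tΔX 2.0000 tΔY 1.1547
    t=0.7275 [y] (4,8)
    t=1.2800 [x] (5,8) — stop
  → r_4 = 1.2800

ranges = [6.7200, 2.4728, 0.6626, 1.2800]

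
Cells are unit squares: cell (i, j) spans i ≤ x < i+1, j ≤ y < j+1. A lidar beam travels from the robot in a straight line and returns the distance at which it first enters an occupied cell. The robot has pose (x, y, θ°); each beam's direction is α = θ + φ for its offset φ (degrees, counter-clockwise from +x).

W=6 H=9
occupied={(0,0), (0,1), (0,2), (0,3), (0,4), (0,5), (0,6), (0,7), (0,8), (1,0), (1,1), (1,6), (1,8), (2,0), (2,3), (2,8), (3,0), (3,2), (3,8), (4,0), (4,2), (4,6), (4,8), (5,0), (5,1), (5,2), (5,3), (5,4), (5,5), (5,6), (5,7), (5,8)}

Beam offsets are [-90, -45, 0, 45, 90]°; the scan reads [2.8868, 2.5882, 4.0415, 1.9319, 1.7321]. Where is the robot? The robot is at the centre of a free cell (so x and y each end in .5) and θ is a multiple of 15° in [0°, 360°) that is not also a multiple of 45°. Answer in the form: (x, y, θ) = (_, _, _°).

Candidates: 22 free-cell centres × 16 headings = 352 poses. Raycast each; keep the one whose scan matches to 4 dp.
  (4.5, 7.5, 330°): beam 1 = 0.5774 ≠ 2.8868 ✗
  (3.5, 4.5, 240°): beam 3 = 1.0000 ≠ 4.0415 ✗
  (2.5, 4.5, 165°): beam 1 = 3.6235 ≠ 2.8868 ✗
  …
  (2.5, 4.5, 60°): r_1=2.8868, r_2=2.5882, r_3=4.0415, r_4=1.9319, r_5=1.7321 — all match ✓
No second candidate reproduces the full scan.

(x, y, θ) = (2.5, 4.5, 60°)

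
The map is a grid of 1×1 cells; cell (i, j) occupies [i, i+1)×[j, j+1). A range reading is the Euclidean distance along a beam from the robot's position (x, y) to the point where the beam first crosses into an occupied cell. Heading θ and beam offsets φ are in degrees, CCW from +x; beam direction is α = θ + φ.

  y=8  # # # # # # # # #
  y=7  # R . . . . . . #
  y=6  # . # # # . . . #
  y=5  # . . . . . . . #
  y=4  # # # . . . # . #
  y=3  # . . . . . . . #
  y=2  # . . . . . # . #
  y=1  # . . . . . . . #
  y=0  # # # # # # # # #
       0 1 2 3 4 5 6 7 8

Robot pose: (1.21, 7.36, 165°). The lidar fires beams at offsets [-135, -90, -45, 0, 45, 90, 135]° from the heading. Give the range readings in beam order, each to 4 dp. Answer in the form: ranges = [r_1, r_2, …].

beam 1: φ=-135°, α=30°
  d=(0.8660,0.5000)  start (1,7)  tX=0.9122 tY=1.2800  stride 1/|dx|=1.1547 1/|dy|=2.0000
    cross x-line → (2,7), t=0.9122
    cross y-line → (2,8), t=1.2800 (wall)
  → r_1 = 1.2800
beam 2: φ=-90°, α=75°
  d=(0.2588,0.9659)  start (1,7)  tX=3.0523 tY=0.6626  stride 1/|dx|=3.8637 1/|dy|=1.0353
    cross y-line → (1,8), t=0.6626 (wall)
  → r_2 = 0.6626
beam 3: φ=-45°, α=120°
  d=(-0.5000,0.8660)  start (1,7)  tX=0.4200 tY=0.7390  stride 1/|dx|=2.0000 1/|dy|=1.1547
    cross x-line → (0,7), t=0.4200 (wall)
  → r_3 = 0.4200
beam 4: φ=0°, α=165°
  d=(-0.9659,0.2588)  start (1,7)  tX=0.2174 tY=2.4728  stride 1/|dx|=1.0353 1/|dy|=3.8637
    cross x-line → (0,7), t=0.2174 (wall)
  → r_4 = 0.2174
beam 5: φ=45°, α=210°
  d=(-0.8660,-0.5000)  start (1,7)  tX=0.2425 tY=0.7200  stride 1/|dx|=1.1547 1/|dy|=2.0000
    cross x-line → (0,7), t=0.2425 (wall)
  → r_5 = 0.2425
beam 6: φ=90°, α=255°
  d=(-0.2588,-0.9659)  start (1,7)  tX=0.8114 tY=0.3727  stride 1/|dx|=3.8637 1/|dy|=1.0353
    cross y-line → (1,6), t=0.3727
    cross x-line → (0,6), t=0.8114 (wall)
  → r_6 = 0.8114
beam 7: φ=135°, α=300°
  d=(0.5000,-0.8660)  start (1,7)  tX=1.5800 tY=0.4157  stride 1/|dx|=2.0000 1/|dy|=1.1547
    cross y-line → (1,6), t=0.4157
    cross y-line → (1,5), t=1.5704
    cross x-line → (2,5), t=1.5800
    cross y-line → (2,4), t=2.7251 (wall)
  → r_7 = 2.7251

ranges = [1.2800, 0.6626, 0.4200, 0.2174, 0.2425, 0.8114, 2.7251]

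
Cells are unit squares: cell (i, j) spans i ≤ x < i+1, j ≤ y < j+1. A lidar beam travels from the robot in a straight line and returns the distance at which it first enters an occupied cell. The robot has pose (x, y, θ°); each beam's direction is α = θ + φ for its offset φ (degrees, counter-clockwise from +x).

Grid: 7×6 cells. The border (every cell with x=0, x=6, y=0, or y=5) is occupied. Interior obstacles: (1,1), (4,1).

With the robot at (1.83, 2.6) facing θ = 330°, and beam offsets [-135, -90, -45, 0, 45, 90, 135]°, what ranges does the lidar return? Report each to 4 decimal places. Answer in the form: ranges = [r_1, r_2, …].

ranges = [0.8593, 0.6928, 0.6212, 2.5057, 4.3171, 2.7713, 2.4847]

beam 1: φ=-135°, α=195°
  cosα=-0.9659 sinα=-0.2588 | (1,2) | tMaxX 0.8593 tMaxY 2.3182 | tΔX 1.0353 tΔY 3.8637
    t=0.8593 [x] (0,2) — stop
  → r_1 = 0.8593
beam 2: φ=-90°, α=240°
  cosα=-0.5000 sinα=-0.8660 | (1,2) | tMaxX 1.6600 tMaxY 0.6928 | tΔX 2.0000 tΔY 1.1547
    t=0.6928 [y] (1,1) — stop
  → r_2 = 0.6928
beam 3: φ=-45°, α=285°
  cosα=0.2588 sinα=-0.9659 | (1,2) | tMaxX 0.6568 tMaxY 0.6212 | tΔX 3.8637 tΔY 1.0353
    t=0.6212 [y] (1,1) — stop
  → r_3 = 0.6212
beam 4: φ=0°, α=330°
  cosα=0.8660 sinα=-0.5000 | (1,2) | tMaxX 0.1963 tMaxY 1.2000 | tΔX 1.1547 tΔY 2.0000
    t=0.1963 [x] (2,2)
    t=1.2000 [y] (2,1)
    t=1.3510 [x] (3,1)
    t=2.5057 [x] (4,1) — stop
  → r_4 = 2.5057
beam 5: φ=45°, α=15°
  cosα=0.9659 sinα=0.2588 | (1,2) | tMaxX 0.1760 tMaxY 1.5455 | tΔX 1.0353 tΔY 3.8637
    t=0.1760 [x] (2,2)
    t=1.2113 [x] (3,2)
    t=1.5455 [y] (3,3)
    t=2.2465 [x] (4,3)
    t=3.2818 [x] (5,3)
    t=4.3171 [x] (6,3) — stop
  → r_5 = 4.3171
beam 6: φ=90°, α=60°
  cosα=0.5000 sinα=0.8660 | (1,2) | tMaxX 0.3400 tMaxY 0.4619 | tΔX 2.0000 tΔY 1.1547
    t=0.3400 [x] (2,2)
    t=0.4619 [y] (2,3)
    t=1.6166 [y] (2,4)
    t=2.3400 [x] (3,4)
    t=2.7713 [y] (3,5) — stop
  → r_6 = 2.7713
beam 7: φ=135°, α=105°
  cosα=-0.2588 sinα=0.9659 | (1,2) | tMaxX 3.2069 tMaxY 0.4141 | tΔX 3.8637 tΔY 1.0353
    t=0.4141 [y] (1,3)
    t=1.4494 [y] (1,4)
    t=2.4847 [y] (1,5) — stop
  → r_7 = 2.4847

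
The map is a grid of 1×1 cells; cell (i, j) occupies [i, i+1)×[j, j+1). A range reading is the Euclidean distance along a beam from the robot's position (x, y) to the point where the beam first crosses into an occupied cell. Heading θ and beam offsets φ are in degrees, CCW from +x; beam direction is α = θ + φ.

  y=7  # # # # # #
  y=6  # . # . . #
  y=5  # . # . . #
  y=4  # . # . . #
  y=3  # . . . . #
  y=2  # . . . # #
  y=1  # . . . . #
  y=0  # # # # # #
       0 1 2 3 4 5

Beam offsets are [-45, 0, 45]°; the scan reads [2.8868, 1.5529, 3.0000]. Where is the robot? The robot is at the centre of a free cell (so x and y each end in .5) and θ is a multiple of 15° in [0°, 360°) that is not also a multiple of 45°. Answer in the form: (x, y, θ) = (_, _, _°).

Enumerate (i+0.5, j+0.5, θ) over the 20 free cells and 16 admissible headings. For each, cast all 3 beams and compare to the given ranges.
  (3.5, 6.5, 330°): beam 1 = 3.6235 ≠ 2.8868 ✗
  (4.5, 3.5, 210°): beam 1 = 1.9319 ≠ 2.8868 ✗
  (2.5, 2.5, 15°): beam 3 = 5.0000 ≠ 3.0000 ✗
  (3.5, 4.5, 195°): beam 1 = 0.5774 ≠ 2.8868 ✗
  …
  (2.5, 2.5, 75°): r_1=2.8868, r_2=1.5529, r_3=3.0000 — all match ✓
No second candidate reproduces the full scan.

(x, y, θ) = (2.5, 2.5, 75°)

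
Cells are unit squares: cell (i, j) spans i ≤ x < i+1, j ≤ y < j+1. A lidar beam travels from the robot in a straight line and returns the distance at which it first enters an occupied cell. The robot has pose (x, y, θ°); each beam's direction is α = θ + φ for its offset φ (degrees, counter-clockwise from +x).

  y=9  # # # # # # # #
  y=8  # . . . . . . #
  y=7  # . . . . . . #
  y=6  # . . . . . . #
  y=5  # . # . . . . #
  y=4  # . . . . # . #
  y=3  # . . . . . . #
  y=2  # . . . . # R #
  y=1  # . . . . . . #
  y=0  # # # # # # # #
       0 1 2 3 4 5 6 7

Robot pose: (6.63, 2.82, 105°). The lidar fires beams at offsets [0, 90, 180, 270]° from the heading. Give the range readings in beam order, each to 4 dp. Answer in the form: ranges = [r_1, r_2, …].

beam 1: φ=0°, α=105°
  cosα=-0.2588 sinα=0.9659 | (6,2) | tMaxX 2.4341 tMaxY 0.1863 | tΔX 3.8637 tΔY 1.0353
    t=0.1863 [y] (6,3)
    t=1.2216 [y] (6,4)
    t=2.2569 [y] (6,5)
    t=2.4341 [x] (5,5)
    t=3.2922 [y] (5,6)
    t=4.3275 [y] (5,7)
    t=5.3627 [y] (5,8)
    t=6.2978 [x] (4,8)
    t=6.3980 [y] (4,9) — stop
  → r_1 = 6.3980
beam 2: φ=90°, α=195°
  cosα=-0.9659 sinα=-0.2588 | (6,2) | tMaxX 0.6522 tMaxY 3.1682 | tΔX 1.0353 tΔY 3.8637
    t=0.6522 [x] (5,2) — stop
  → r_2 = 0.6522
beam 3: φ=180°, α=285°
  cosα=0.2588 sinα=-0.9659 | (6,2) | tMaxX 1.4296 tMaxY 0.8489 | tΔX 3.8637 tΔY 1.0353
    t=0.8489 [y] (6,1)
    t=1.4296 [x] (7,1) — stop
  → r_3 = 1.4296
beam 4: φ=270°, α=15°
  cosα=0.9659 sinα=0.2588 | (6,2) | tMaxX 0.3831 tMaxY 0.6955 | tΔX 1.0353 tΔY 3.8637
    t=0.3831 [x] (7,2) — stop
  → r_4 = 0.3831

ranges = [6.3980, 0.6522, 1.4296, 0.3831]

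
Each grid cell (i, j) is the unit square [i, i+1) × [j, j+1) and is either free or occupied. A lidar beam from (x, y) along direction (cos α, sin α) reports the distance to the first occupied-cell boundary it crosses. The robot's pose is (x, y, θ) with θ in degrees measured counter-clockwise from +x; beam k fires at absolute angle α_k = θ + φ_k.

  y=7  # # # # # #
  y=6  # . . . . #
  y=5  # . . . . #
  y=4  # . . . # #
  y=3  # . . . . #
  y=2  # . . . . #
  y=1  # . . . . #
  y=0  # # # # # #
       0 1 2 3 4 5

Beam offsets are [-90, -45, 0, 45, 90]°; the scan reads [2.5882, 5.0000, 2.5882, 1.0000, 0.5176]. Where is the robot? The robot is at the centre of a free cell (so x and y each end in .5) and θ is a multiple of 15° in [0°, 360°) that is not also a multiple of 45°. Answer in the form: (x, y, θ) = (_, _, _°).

The pose lattice has 23·16 = 368 candidates. Test each by forward raycasting.
  (1.5, 1.5, 300°): beam 1 = 0.5774 ≠ 2.5882 ✗
  (2.5, 1.5, 285°): beam 1 = 1.5529 ≠ 2.5882 ✗
  (1.5, 6.5, 255°): beam 1 = 0.5176 ≠ 2.5882 ✗
  (1.5, 4.5, 255°): beam 1 = 0.5176 ≠ 2.5882 ✗
  …
  (3.5, 1.5, 165°): r_1=2.5882, r_2=5.0000, r_3=2.5882, r_4=1.0000, r_5=0.5176 — all match ✓
Only this pose fits every beam.

(x, y, θ) = (3.5, 1.5, 165°)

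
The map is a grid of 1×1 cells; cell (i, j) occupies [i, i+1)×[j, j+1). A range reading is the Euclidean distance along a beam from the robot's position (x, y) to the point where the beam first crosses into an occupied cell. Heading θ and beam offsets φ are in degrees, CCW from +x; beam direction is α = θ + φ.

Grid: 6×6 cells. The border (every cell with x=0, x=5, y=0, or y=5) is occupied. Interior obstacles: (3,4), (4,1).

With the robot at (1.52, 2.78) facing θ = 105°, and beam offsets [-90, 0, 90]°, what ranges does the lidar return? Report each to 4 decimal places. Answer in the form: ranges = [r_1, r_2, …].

ranges = [3.6028, 2.0091, 0.5383]

beam 1: φ=-90°, α=15°
  dir = (cos 15°, sin 15°) = (0.9659, 0.2588); from cell (1,2)
  next x-line at t=0.4969, next y-line at t=0.8500; Δt_x=1.0353, Δt_y=3.8637
    x: enter (2,2) at t=0.4969
    y: enter (2,3) at t=0.8500
    x: enter (3,3) at t=1.5322
    x: enter (4,3) at t=2.5675
    x: enter (5,3) at t=3.6028 ← occupied
  → r_1 = 3.6028
beam 2: φ=0°, α=105°
  dir = (cos 105°, sin 105°) = (-0.2588, 0.9659); from cell (1,2)
  next x-line at t=2.0091, next y-line at t=0.2278; Δt_x=3.8637, Δt_y=1.0353
    y: enter (1,3) at t=0.2278
    y: enter (1,4) at t=1.2630
    x: enter (0,4) at t=2.0091 ← occupied
  → r_2 = 2.0091
beam 3: φ=90°, α=195°
  dir = (cos 195°, sin 195°) = (-0.9659, -0.2588); from cell (1,2)
  next x-line at t=0.5383, next y-line at t=3.0137; Δt_x=1.0353, Δt_y=3.8637
    x: enter (0,2) at t=0.5383 ← occupied
  → r_3 = 0.5383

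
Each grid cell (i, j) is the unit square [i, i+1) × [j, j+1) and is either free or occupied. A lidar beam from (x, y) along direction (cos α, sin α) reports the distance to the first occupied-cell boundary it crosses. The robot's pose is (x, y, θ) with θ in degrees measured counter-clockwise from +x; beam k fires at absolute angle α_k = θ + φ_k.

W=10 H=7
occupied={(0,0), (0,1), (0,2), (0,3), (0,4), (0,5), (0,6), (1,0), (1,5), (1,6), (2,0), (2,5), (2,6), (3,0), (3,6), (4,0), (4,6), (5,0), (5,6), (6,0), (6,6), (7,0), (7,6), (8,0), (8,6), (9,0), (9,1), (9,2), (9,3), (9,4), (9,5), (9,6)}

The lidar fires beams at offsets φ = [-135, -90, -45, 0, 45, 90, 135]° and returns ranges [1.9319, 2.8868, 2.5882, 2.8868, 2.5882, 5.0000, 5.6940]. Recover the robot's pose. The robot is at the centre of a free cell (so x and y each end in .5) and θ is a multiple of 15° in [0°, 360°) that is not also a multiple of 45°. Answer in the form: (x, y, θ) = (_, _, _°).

Candidates: 38 free-cell centres × 16 headings = 608 poses. Raycast each; keep the one whose scan matches to 4 dp.
  (6.5, 1.5, 105°): beam 1 = 1.0000 ≠ 1.9319 ✗
  (1.5, 4.5, 15°): beam 1 = 1.0000 ≠ 1.9319 ✗
  (4.5, 5.5, 75°): beam 1 = 5.1962 ≠ 1.9319 ✗
  (1.5, 3.5, 345°): beam 1 = 0.5774 ≠ 1.9319 ✗
  …
  (3.5, 3.5, 240°): r_1=1.9319, r_2=2.8868, r_3=2.5882, r_4=2.8868, r_5=2.5882, r_6=5.0000, r_7=5.6940 — all match ✓
No second candidate reproduces the full scan.

(x, y, θ) = (3.5, 3.5, 240°)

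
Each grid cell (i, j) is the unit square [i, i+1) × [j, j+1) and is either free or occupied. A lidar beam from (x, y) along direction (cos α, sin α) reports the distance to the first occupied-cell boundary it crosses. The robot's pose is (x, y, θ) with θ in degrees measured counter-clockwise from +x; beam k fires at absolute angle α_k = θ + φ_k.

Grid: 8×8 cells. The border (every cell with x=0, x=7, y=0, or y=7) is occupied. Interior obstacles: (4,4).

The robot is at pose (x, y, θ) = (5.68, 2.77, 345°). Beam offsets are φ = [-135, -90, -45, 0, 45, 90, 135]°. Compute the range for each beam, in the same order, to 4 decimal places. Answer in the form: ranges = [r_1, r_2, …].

ranges = [3.5400, 1.8324, 2.0438, 1.3666, 1.5242, 4.3792, 1.4203]

beam 1: φ=-135°, α=210°
  cosα=-0.8660 sinα=-0.5000 | (5,2) | tMaxX 0.7852 tMaxY 1.5400 | tΔX 1.1547 tΔY 2.0000
    t=0.7852 [x] (4,2)
    t=1.5400 [y] (4,1)
    t=1.9399 [x] (3,1)
    t=3.0946 [x] (2,1)
    t=3.5400 [y] (2,0) — stop
  → r_1 = 3.5400
beam 2: φ=-90°, α=255°
  cosα=-0.2588 sinα=-0.9659 | (5,2) | tMaxX 2.6273 tMaxY 0.7972 | tΔX 3.8637 tΔY 1.0353
    t=0.7972 [y] (5,1)
    t=1.8324 [y] (5,0) — stop
  → r_2 = 1.8324
beam 3: φ=-45°, α=300°
  cosα=0.5000 sinα=-0.8660 | (5,2) | tMaxX 0.6400 tMaxY 0.8891 | tΔX 2.0000 tΔY 1.1547
    t=0.6400 [x] (6,2)
    t=0.8891 [y] (6,1)
    t=2.0438 [y] (6,0) — stop
  → r_3 = 2.0438
beam 4: φ=0°, α=345°
  cosα=0.9659 sinα=-0.2588 | (5,2) | tMaxX 0.3313 tMaxY 2.9751 | tΔX 1.0353 tΔY 3.8637
    t=0.3313 [x] (6,2)
    t=1.3666 [x] (7,2) — stop
  → r_4 = 1.3666
beam 5: φ=45°, α=30°
  cosα=0.8660 sinα=0.5000 | (5,2) | tMaxX 0.3695 tMaxY 0.4600 | tΔX 1.1547 tΔY 2.0000
    t=0.3695 [x] (6,2)
    t=0.4600 [y] (6,3)
    t=1.5242 [x] (7,3) — stop
  → r_5 = 1.5242
beam 6: φ=90°, α=75°
  cosα=0.2588 sinα=0.9659 | (5,2) | tMaxX 1.2364 tMaxY 0.2381 | tΔX 3.8637 tΔY 1.0353
    t=0.2381 [y] (5,3)
    t=1.2364 [x] (6,3)
    t=1.2734 [y] (6,4)
    t=2.3087 [y] (6,5)
    t=3.3439 [y] (6,6)
    t=4.3792 [y] (6,7) — stop
  → r_6 = 4.3792
beam 7: φ=135°, α=120°
  cosα=-0.5000 sinα=0.8660 | (5,2) | tMaxX 1.3600 tMaxY 0.2656 | tΔX 2.0000 tΔY 1.1547
    t=0.2656 [y] (5,3)
    t=1.3600 [x] (4,3)
    t=1.4203 [y] (4,4) — stop
  → r_7 = 1.4203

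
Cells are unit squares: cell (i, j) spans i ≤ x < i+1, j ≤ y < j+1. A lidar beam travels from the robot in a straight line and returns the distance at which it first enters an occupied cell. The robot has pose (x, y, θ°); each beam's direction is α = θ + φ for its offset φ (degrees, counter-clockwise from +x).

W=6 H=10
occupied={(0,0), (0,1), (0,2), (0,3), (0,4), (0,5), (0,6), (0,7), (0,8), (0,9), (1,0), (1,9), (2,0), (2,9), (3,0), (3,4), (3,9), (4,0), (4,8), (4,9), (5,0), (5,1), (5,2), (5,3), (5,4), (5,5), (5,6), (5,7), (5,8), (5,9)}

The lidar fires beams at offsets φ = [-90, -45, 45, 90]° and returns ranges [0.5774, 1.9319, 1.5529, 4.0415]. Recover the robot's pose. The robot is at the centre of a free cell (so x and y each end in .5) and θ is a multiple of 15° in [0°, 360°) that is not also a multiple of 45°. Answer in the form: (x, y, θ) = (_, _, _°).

Enumerate (i+0.5, j+0.5, θ) over the 30 free cells and 16 admissible headings. For each, cast all 4 beams and compare to the given ranges.
  (1.5, 4.5, 120°): beam 1 = 4.0415 ≠ 0.5774 ✗
  (1.5, 3.5, 255°): beam 1 = 0.5176 ≠ 0.5774 ✗
  (2.5, 3.5, 60°): beam 1 = 2.8868 ≠ 0.5774 ✗
  (4.5, 5.5, 345°): beam 1 = 4.6587 ≠ 0.5774 ✗
  …
  (1.5, 4.5, 300°): r_1=0.5774, r_2=1.9319, r_3=1.5529, r_4=4.0415 — all match ✓
No second candidate reproduces the full scan.

(x, y, θ) = (1.5, 4.5, 300°)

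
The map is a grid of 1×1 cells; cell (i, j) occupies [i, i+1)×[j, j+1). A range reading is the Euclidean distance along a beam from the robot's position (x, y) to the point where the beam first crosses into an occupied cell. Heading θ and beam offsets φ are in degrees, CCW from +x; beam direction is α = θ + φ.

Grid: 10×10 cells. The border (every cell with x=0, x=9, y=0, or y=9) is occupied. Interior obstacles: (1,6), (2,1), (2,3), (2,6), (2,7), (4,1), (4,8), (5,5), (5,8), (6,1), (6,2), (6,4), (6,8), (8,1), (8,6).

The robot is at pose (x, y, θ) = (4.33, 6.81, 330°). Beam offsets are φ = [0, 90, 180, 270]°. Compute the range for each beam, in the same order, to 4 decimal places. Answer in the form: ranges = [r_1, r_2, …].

ranges = [1.6200, 1.3741, 1.5358, 3.2447]

beam 1: φ=0°, α=330°
  direction (0.8660, -0.5000); cell (4,6); t to first gridline: x 0.7736, y 1.6200 (then +1.1547 / +2.0000)
    (5,6) via x @ 0.7736
    (5,5) via y @ 1.6200  # hit
  → r_1 = 1.6200
beam 2: φ=90°, α=60°
  direction (0.5000, 0.8660); cell (4,6); t to first gridline: x 1.3400, y 0.2194 (then +2.0000 / +1.1547)
    (4,7) via y @ 0.2194
    (5,7) via x @ 1.3400
    (5,8) via y @ 1.3741  # hit
  → r_2 = 1.3741
beam 3: φ=180°, α=150°
  direction (-0.8660, 0.5000); cell (4,6); t to first gridline: x 0.3811, y 0.3800 (then +1.1547 / +2.0000)
    (4,7) via y @ 0.3800
    (3,7) via x @ 0.3811
    (2,7) via x @ 1.5358  # hit
  → r_3 = 1.5358
beam 4: φ=270°, α=240°
  direction (-0.5000, -0.8660); cell (4,6); t to first gridline: x 0.6600, y 0.9353 (then +2.0000 / +1.1547)
    (3,6) via x @ 0.6600
    (3,5) via y @ 0.9353
    (3,4) via y @ 2.0900
    (2,4) via x @ 2.6600
    (2,3) via y @ 3.2447  # hit
  → r_4 = 3.2447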